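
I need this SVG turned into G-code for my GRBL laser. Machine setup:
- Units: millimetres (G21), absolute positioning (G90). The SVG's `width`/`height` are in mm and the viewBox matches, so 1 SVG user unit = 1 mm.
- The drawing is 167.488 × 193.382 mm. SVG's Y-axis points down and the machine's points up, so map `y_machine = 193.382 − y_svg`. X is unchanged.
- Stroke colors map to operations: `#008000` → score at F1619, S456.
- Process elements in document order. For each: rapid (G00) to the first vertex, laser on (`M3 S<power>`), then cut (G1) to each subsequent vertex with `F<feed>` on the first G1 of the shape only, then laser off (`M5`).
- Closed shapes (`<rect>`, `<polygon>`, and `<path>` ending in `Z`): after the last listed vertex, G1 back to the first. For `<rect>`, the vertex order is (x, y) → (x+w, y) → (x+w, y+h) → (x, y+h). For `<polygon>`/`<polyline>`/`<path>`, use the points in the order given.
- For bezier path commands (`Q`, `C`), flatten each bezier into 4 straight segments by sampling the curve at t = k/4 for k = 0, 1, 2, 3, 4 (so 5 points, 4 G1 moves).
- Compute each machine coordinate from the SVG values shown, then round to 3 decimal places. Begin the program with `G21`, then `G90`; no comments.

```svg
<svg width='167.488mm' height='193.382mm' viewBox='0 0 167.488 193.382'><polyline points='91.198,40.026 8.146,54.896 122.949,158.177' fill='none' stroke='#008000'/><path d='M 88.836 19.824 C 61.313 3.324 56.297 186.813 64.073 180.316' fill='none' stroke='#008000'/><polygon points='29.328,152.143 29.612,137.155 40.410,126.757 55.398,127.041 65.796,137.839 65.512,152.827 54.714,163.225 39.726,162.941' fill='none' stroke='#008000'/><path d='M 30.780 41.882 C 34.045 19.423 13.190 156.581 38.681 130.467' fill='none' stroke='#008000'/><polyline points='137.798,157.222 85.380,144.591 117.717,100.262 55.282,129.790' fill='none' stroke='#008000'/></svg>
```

viewBox `0 0 167.488 193.382` with mm width/height → 1 unit = 1 mm. Flip: y_m = 193.382 − y_svg.

**Shape 1** — `<polyline>` open polyline, stroke `#008000` → score (S456, F1619). Machine vertices: (91.198,153.356) → (8.146,138.486) → (122.949,35.205). Open path.

**Shape 2** — `<path>` cubic bezier, stroke `#008000` → score (S456, F1619). Control points (SVG): P0=(88.836,19.824), P1=(61.313,3.324), P2=(56.297,186.813), P3=(64.073,180.316); sampled at t=k/4. Machine vertices: (88.836,173.558) → (72.262,154.528) → (63.217,97.063) → (60.791,37.722) → (64.073,13.066). Open path.

**Shape 3** — `<polygon>` regular polygon, stroke `#008000` → score (S456, F1619). Machine vertices: (29.328,41.239) → (29.612,56.227) → (40.410,66.625) → (55.398,66.341) → (65.796,55.543) → (65.512,40.555) → (54.714,30.157) → (39.726,30.441) → (29.328,41.239). Closed: final G1 returns to the first vertex.

**Shape 4** — `<path>` cubic bezier, stroke `#008000` → score (S456, F1619). Control points (SVG): P0=(30.780,41.882), P1=(34.045,19.423), P2=(13.190,156.581), P3=(38.681,130.467); sampled at t=k/4. Machine vertices: (30.780,151.500) → (29.807,143.461) → (26.396,105.837) → (27.152,68.898) → (38.681,62.915). Open path.

**Shape 5** — `<polyline>` open polyline, stroke `#008000` → score (S456, F1619). Machine vertices: (137.798,36.160) → (85.380,48.791) → (117.717,93.120) → (55.282,63.592). Open path.

G21
G90
G00 X91.198 Y153.356
M3 S456
G1 X8.146 Y138.486 F1619
G1 X122.949 Y35.205
M5
G00 X88.836 Y173.558
M3 S456
G1 X72.262 Y154.528 F1619
G1 X63.217 Y97.063
G1 X60.791 Y37.722
G1 X64.073 Y13.066
M5
G00 X29.328 Y41.239
M3 S456
G1 X29.612 Y56.227 F1619
G1 X40.410 Y66.625
G1 X55.398 Y66.341
G1 X65.796 Y55.543
G1 X65.512 Y40.555
G1 X54.714 Y30.157
G1 X39.726 Y30.441
G1 X29.328 Y41.239
M5
G00 X30.780 Y151.500
M3 S456
G1 X29.807 Y143.461 F1619
G1 X26.396 Y105.837
G1 X27.152 Y68.898
G1 X38.681 Y62.915
M5
G00 X137.798 Y36.160
M3 S456
G1 X85.380 Y48.791 F1619
G1 X117.717 Y93.120
G1 X55.282 Y63.592
M5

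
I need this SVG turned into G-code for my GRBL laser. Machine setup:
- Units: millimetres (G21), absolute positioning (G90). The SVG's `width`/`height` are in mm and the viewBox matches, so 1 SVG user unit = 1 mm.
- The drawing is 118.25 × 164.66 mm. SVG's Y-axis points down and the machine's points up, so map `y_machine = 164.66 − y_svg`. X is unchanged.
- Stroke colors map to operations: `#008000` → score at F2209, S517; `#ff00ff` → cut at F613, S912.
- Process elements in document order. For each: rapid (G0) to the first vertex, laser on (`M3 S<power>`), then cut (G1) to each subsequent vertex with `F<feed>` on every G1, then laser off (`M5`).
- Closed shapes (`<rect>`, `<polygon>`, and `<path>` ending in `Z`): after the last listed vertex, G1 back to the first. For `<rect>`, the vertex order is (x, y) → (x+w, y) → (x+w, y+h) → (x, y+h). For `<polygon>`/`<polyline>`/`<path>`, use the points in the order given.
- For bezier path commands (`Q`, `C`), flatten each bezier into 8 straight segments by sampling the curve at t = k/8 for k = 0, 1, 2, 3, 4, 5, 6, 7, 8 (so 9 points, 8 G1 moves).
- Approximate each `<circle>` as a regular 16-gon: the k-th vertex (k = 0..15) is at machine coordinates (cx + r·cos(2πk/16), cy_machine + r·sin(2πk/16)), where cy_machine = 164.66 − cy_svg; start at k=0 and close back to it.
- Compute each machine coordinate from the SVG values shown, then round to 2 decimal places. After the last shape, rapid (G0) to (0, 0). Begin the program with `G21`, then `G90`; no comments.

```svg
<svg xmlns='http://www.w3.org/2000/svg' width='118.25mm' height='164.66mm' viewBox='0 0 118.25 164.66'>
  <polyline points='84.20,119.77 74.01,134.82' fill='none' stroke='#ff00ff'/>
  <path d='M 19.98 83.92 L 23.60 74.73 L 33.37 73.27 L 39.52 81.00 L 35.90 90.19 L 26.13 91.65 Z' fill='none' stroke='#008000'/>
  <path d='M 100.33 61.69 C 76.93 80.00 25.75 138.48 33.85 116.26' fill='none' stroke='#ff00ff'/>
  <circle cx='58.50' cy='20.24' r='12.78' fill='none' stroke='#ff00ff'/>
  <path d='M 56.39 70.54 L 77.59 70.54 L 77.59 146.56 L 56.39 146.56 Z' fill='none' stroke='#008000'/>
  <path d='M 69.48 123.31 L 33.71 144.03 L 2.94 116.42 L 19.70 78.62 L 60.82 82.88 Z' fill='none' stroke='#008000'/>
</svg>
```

G21
G90
G0 X84.20 Y44.89
M3 S912
G1 X74.01 Y29.84 F613
M5
G0 X19.98 Y80.74
M3 S517
G1 X23.60 Y89.93 F2209
G1 X33.37 Y91.39 F2209
G1 X39.52 Y83.66 F2209
G1 X35.90 Y74.47 F2209
G1 X26.13 Y73.01 F2209
G1 X19.98 Y80.74 F2209
M5
G0 X100.33 Y102.97
M3 S912
G1 X90.42 Y94.46 F613
G1 X78.93 Y83.59 F613
G1 X66.88 Y71.80 F613
G1 X55.28 Y60.49 F613
G1 X45.16 Y51.07 F613
G1 X37.53 Y44.98 F613
G1 X33.42 Y43.61 F613
G1 X33.85 Y48.40 F613
M5
G0 X71.28 Y144.42
M3 S912
G1 X70.31 Y149.31 F613
G1 X67.54 Y153.46 F613
G1 X63.39 Y156.23 F613
G1 X58.50 Y157.20 F613
G1 X53.61 Y156.23 F613
G1 X49.46 Y153.46 F613
G1 X46.69 Y149.31 F613
G1 X45.72 Y144.42 F613
G1 X46.69 Y139.53 F613
G1 X49.46 Y135.38 F613
G1 X53.61 Y132.61 F613
G1 X58.50 Y131.64 F613
G1 X63.39 Y132.61 F613
G1 X67.54 Y135.38 F613
G1 X70.31 Y139.53 F613
G1 X71.28 Y144.42 F613
M5
G0 X56.39 Y94.12
M3 S517
G1 X77.59 Y94.12 F2209
G1 X77.59 Y18.10 F2209
G1 X56.39 Y18.10 F2209
G1 X56.39 Y94.12 F2209
M5
G0 X69.48 Y41.35
M3 S517
G1 X33.71 Y20.63 F2209
G1 X2.94 Y48.24 F2209
G1 X19.70 Y86.04 F2209
G1 X60.82 Y81.78 F2209
G1 X69.48 Y41.35 F2209
M5
G0 X0.00 Y0.00

1 u = 1 mm; y_m = 164.66 − y.

[1] `<polyline>` line segment, #ff00ff→cut S912 F613: (84.20,44.89) → (74.01,29.84)

[2] `<path>` regular polygon, #008000→score S517 F2209: (19.98,80.74) → (23.60,89.93) → (33.37,91.39) → (39.52,83.66) → (35.90,74.47) → (26.13,73.01) → (19.98,80.74) (closed)

[3] `<path>` cubic bezier, #ff00ff→cut S912 F613: (100.33,102.97) → (90.42,94.46) → (78.93,83.59) → (66.88,71.80) → (55.28,60.49) → (45.16,51.07) → (37.53,44.98) → (33.42,43.61) → (33.85,48.40)

[4] `<circle>` circle, #ff00ff→cut S912 F613: (71.28,144.42) → (70.31,149.31) → (67.54,153.46) → (63.39,156.23) → (58.50,157.20) → (53.61,156.23) → (49.46,153.46) → (46.69,149.31) → (45.72,144.42) → (46.69,139.53) → (49.46,135.38) → (53.61,132.61) → (58.50,131.64) → (63.39,132.61) → (67.54,135.38) → (70.31,139.53) → (71.28,144.42) (closed)

[5] `<path>` rectangle, #008000→score S517 F2209: (56.39,94.12) → (77.59,94.12) → (77.59,18.10) → (56.39,18.10) → (56.39,94.12) (closed)

[6] `<path>` regular polygon, #008000→score S517 F2209: (69.48,41.35) → (33.71,20.63) → (2.94,48.24) → (19.70,86.04) → (60.82,81.78) → (69.48,41.35) (closed)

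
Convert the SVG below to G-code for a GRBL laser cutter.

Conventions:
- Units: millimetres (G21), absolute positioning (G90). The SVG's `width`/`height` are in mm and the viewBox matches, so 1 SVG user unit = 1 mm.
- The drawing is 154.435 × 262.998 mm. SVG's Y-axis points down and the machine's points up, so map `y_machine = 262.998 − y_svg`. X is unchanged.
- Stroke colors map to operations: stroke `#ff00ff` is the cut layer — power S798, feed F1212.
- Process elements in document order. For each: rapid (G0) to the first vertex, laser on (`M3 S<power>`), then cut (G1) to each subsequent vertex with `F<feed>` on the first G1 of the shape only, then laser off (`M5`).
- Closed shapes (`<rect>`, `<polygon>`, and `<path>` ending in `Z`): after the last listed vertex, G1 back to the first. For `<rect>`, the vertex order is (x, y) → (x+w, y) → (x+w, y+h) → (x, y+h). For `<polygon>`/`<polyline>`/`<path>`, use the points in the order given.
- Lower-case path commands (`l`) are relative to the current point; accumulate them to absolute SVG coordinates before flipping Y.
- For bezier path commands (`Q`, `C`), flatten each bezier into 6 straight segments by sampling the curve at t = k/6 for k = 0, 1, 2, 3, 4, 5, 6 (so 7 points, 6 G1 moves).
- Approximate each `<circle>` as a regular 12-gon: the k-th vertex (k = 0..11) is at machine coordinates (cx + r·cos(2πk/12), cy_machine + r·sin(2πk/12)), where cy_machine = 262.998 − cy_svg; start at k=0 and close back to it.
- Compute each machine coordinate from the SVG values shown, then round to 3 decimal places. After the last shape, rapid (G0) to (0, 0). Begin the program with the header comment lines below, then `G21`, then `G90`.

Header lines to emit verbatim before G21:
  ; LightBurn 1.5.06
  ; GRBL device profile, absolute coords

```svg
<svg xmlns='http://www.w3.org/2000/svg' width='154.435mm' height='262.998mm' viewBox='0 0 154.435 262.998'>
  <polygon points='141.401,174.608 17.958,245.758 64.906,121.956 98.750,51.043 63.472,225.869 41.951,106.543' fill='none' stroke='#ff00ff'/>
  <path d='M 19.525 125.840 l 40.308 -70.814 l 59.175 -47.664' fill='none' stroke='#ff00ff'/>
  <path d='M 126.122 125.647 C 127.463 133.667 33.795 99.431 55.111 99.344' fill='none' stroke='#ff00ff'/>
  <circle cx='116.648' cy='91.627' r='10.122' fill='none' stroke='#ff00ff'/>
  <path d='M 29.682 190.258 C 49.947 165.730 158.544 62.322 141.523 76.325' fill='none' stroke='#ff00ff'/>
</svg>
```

; LightBurn 1.5.06
; GRBL device profile, absolute coords
G21
G90
G0 X141.401 Y88.390
M3 S798
G1 X17.958 Y17.240 F1212
G1 X64.906 Y141.042
G1 X98.750 Y211.955
G1 X63.472 Y37.129
G1 X41.951 Y156.455
G1 X141.401 Y88.390
M5
G0 X19.525 Y137.158
M3 S798
G1 X59.833 Y207.972 F1212
G1 X119.008 Y255.636
M5
G0 X126.122 Y137.351
M3 S798
G1 X119.847 Y136.509 F1212
G1 X103.571 Y140.587
G1 X83.126 Y147.462
G1 X64.345 Y155.014
G1 X53.063 Y161.118
G1 X55.111 Y163.654
M5
G0 X126.770 Y171.371
M3 S798
G1 X125.414 Y176.432 F1212
G1 X121.709 Y180.137
G1 X116.648 Y181.493
G1 X111.587 Y180.137
G1 X107.882 Y176.432
G1 X106.526 Y171.371
G1 X107.882 Y166.310
G1 X111.587 Y162.605
G1 X116.648 Y161.249
G1 X121.709 Y162.605
G1 X125.414 Y166.310
G1 X126.770 Y171.371
M5
G0 X29.682 Y72.740
M3 S798
G1 X46.185 Y90.669 F1212
G1 X71.467 Y116.291
G1 X99.585 Y144.156
G1 X124.595 Y168.809
G1 X140.556 Y184.799
G1 X141.523 Y186.673
M5
G0 X0.000 Y0.000

1 u = 1 mm; y_m = 262.998 − y.

[1] `<polygon>` closed polygon, #ff00ff→cut S798 F1212: (141.401,88.390) → (17.958,17.240) → (64.906,141.042) → (98.750,211.955) → (63.472,37.129) → (41.951,156.455) → (141.401,88.390) (closed)

[2] `<path>` open polyline, #ff00ff→cut S798 F1212: (19.525,137.158) → (59.833,207.972) → (119.008,255.636)

[3] `<path>` cubic bezier, #ff00ff→cut S798 F1212: (126.122,137.351) → (119.847,136.509) → (103.571,140.587) → (83.126,147.462) → (64.345,155.014) → (53.063,161.118) → (55.111,163.654)

[4] `<circle>` circle, #ff00ff→cut S798 F1212: (126.770,171.371) → (125.414,176.432) → (121.709,180.137) → (116.648,181.493) → (111.587,180.137) → (107.882,176.432) → (106.526,171.371) → (107.882,166.310) → (111.587,162.605) → (116.648,161.249) → (121.709,162.605) → (125.414,166.310) → (126.770,171.371) (closed)

[5] `<path>` cubic bezier, #ff00ff→cut S798 F1212: (29.682,72.740) → (46.185,90.669) → (71.467,116.291) → (99.585,144.156) → (124.595,168.809) → (140.556,184.799) → (141.523,186.673)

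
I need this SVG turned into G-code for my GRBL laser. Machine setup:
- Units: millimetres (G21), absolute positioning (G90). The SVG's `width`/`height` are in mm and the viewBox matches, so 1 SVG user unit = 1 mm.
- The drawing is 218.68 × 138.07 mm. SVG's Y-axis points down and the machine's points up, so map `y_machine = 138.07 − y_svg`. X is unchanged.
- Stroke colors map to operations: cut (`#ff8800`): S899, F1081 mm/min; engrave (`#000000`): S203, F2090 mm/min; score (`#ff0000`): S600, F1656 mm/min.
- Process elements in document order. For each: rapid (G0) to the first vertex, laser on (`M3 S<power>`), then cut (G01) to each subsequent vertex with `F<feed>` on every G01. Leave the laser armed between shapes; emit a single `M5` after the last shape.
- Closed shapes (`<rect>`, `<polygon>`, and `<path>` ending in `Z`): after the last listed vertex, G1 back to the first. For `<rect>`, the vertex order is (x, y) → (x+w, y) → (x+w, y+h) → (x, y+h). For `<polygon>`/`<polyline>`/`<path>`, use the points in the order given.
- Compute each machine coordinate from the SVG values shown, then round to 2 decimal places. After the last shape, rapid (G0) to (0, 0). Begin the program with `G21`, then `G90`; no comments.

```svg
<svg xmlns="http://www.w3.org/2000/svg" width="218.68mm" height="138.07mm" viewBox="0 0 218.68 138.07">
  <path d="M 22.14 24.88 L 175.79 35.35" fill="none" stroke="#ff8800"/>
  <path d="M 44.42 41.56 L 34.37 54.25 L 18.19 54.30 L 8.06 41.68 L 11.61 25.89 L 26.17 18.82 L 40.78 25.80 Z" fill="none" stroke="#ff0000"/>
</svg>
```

Since the viewBox matches the mm dimensions, user units are millimetres directly. The only transform is the Y-flip y_m = 138.07 − y_svg.

Shape 1 is a line segment drawn with `<path>`. Its stroke #ff8800 means cut at S899, F1081. After flipping Y the toolpath is (22.14,113.19) → (175.79,102.72).

Shape 2 is a regular polygon drawn with `<path>`. Its stroke #ff0000 means score at S600, F1656. After flipping Y the toolpath is (44.42,96.51) → (34.37,83.82) → (18.19,83.77) → (8.06,96.39) → (11.61,112.18) → (26.17,119.25) → (40.78,112.27) → (44.42,96.51), returning to the start.

G21
G90
G0 X22.14 Y113.19
M3 S899
G01 X175.79 Y102.72 F1081
G0 X44.42 Y96.51
M3 S600
G01 X34.37 Y83.82 F1656
G01 X18.19 Y83.77 F1656
G01 X8.06 Y96.39 F1656
G01 X11.61 Y112.18 F1656
G01 X26.17 Y119.25 F1656
G01 X40.78 Y112.27 F1656
G01 X44.42 Y96.51 F1656
M5
G0 X0.00 Y0.00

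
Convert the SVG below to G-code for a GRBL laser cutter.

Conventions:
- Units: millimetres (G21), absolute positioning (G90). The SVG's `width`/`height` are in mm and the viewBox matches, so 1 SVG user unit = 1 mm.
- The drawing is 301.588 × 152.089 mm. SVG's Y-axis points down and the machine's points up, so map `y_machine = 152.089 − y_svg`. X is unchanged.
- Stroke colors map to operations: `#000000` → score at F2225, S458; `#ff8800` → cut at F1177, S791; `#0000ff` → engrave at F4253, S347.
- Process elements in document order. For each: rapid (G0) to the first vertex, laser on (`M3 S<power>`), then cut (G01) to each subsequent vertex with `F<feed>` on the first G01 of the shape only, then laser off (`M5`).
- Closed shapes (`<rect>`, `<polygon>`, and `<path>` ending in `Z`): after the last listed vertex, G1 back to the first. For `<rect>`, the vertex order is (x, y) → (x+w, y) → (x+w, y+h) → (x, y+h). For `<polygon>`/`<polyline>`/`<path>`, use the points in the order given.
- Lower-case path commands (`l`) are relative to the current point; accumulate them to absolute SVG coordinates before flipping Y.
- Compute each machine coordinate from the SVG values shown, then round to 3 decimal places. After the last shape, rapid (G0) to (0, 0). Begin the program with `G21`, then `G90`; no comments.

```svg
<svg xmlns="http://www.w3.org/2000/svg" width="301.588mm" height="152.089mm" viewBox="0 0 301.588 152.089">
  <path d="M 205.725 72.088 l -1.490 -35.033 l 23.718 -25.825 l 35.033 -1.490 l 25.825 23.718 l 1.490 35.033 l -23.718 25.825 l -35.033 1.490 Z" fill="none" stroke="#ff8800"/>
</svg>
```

G21
G90
G0 X205.725 Y80.001
M3 S791
G01 X204.235 Y115.034 F1177
G01 X227.953 Y140.859
G01 X262.986 Y142.349
G01 X288.811 Y118.631
G01 X290.301 Y83.598
G01 X266.583 Y57.773
G01 X231.550 Y56.283
G01 X205.725 Y80.001
M5
G0 X0.000 Y0.000

1 u = 1 mm; y_m = 152.089 − y.

[1] `<path>` regular polygon, #ff8800→cut S791 F1177: (205.725,80.001) → (204.235,115.034) → (227.953,140.859) → (262.986,142.349) → (288.811,118.631) → (290.301,83.598) → (266.583,57.773) → (231.550,56.283) → (205.725,80.001) (closed)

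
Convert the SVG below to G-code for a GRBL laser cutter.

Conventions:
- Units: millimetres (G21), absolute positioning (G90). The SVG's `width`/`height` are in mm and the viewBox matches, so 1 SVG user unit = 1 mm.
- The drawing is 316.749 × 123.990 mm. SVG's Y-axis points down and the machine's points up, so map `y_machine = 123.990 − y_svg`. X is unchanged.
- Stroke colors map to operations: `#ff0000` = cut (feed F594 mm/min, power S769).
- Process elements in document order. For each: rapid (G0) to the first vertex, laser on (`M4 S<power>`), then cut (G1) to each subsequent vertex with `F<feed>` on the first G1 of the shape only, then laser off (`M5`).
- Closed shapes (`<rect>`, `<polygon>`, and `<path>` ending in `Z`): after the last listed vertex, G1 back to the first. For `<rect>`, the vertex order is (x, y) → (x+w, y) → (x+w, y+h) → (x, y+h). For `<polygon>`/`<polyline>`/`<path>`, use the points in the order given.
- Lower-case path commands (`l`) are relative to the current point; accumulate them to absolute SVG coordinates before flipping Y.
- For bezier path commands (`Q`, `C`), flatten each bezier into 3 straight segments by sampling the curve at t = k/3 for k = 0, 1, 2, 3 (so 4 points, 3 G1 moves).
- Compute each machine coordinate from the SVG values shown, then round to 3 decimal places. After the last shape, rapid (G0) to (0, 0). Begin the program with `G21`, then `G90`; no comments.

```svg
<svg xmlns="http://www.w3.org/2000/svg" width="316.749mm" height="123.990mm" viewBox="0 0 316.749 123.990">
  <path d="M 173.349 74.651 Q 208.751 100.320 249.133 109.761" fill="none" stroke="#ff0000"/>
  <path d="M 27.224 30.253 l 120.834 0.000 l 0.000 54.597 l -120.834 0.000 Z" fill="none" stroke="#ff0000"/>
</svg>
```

1 u = 1 mm; y_m = 123.990 − y.

[1] `<path>` quadratic bezier, #ff0000→cut S769 F594: (173.349,49.339) → (197.504,34.029) → (222.765,22.326) → (249.133,14.229)

[2] `<path>` rectangle, #ff0000→cut S769 F594: (27.224,93.737) → (148.058,93.737) → (148.058,39.140) → (27.224,39.140) → (27.224,93.737) (closed)

G21
G90
G0 X173.349 Y49.339
M4 S769
G1 X197.504 Y34.029 F594
G1 X222.765 Y22.326
G1 X249.133 Y14.229
M5
G0 X27.224 Y93.737
M4 S769
G1 X148.058 Y93.737 F594
G1 X148.058 Y39.140
G1 X27.224 Y39.140
G1 X27.224 Y93.737
M5
G0 X0.000 Y0.000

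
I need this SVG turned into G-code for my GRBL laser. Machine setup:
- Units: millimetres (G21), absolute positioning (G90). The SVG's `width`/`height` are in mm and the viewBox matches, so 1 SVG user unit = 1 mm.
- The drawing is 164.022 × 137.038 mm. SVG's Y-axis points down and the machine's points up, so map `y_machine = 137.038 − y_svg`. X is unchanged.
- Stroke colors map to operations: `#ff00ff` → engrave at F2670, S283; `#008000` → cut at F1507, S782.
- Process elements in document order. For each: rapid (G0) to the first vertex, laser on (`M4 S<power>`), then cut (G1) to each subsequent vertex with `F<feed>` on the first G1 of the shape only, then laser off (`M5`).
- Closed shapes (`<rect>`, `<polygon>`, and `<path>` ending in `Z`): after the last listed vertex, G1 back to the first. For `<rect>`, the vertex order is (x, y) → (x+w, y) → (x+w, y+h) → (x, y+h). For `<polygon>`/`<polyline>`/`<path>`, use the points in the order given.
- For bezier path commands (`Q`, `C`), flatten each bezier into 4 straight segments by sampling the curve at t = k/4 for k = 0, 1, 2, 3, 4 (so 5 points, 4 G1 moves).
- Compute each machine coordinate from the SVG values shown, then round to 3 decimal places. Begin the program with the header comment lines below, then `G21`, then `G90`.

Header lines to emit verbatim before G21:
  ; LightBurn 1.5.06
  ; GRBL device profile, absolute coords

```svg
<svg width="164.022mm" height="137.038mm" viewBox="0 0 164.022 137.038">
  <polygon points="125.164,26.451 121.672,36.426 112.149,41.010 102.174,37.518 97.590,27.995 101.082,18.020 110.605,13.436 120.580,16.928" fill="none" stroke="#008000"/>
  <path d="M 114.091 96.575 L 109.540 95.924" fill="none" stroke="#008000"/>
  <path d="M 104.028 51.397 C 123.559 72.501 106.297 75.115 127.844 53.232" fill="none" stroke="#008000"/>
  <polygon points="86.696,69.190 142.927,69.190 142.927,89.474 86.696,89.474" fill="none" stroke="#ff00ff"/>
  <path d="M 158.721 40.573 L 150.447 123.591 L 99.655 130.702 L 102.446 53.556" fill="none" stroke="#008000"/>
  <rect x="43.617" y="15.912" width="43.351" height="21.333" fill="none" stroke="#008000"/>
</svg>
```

; LightBurn 1.5.06
; GRBL device profile, absolute coords
G21
G90
G0 X125.164 Y110.587
M4 S782
G1 X121.672 Y100.612 F1507
G1 X112.149 Y96.028
G1 X102.174 Y99.520
G1 X97.590 Y109.043
G1 X101.082 Y119.018
G1 X110.605 Y123.602
G1 X120.580 Y120.110
G1 X125.164 Y110.587
M5
G0 X114.091 Y40.463
M4 S782
G1 X109.540 Y41.114 F1507
M5
G0 X104.028 Y85.641
M4 S782
G1 X112.959 Y73.374 F1507
G1 X115.180 Y68.603
G1 X117.779 Y71.893
G1 X127.844 Y83.806
M5
G0 X86.696 Y67.848
M4 S283
G1 X142.927 Y67.848 F2670
G1 X142.927 Y47.564
G1 X86.696 Y47.564
G1 X86.696 Y67.848
M5
G0 X158.721 Y96.465
M4 S782
G1 X150.447 Y13.447 F1507
G1 X99.655 Y6.336
G1 X102.446 Y83.482
M5
G0 X43.617 Y121.126
M4 S782
G1 X86.968 Y121.126 F1507
G1 X86.968 Y99.793
G1 X43.617 Y99.793
G1 X43.617 Y121.126
M5

Since the viewBox matches the mm dimensions, user units are millimetres directly. The only transform is the Y-flip y_m = 137.038 − y_svg.

Shape 1 is a regular polygon drawn with `<polygon>`. Its stroke #008000 means cut at S782, F1507. After flipping Y the toolpath is (125.164,110.587) → (121.672,100.612) → (112.149,96.028) → (102.174,99.520) → (97.590,109.043) → (101.082,119.018) → (110.605,123.602) → (120.580,120.110) → (125.164,110.587), returning to the start.

Shape 2 is a line segment drawn with `<path>`. Its stroke #008000 means cut at S782, F1507. After flipping Y the toolpath is (114.091,40.463) → (109.540,41.114).

Shape 3 is a cubic bezier drawn with `<path>`. Its stroke #008000 means cut at S782, F1507. After flipping Y the toolpath is (104.028,85.641) → (112.959,73.374) → (115.180,68.603) → (117.779,71.893) → (127.844,83.806).

Shape 4 is a rectangle drawn with `<polygon>`. Its stroke #ff00ff means engrave at S283, F2670. After flipping Y the toolpath is (86.696,67.848) → (142.927,67.848) → (142.927,47.564) → (86.696,47.564) → (86.696,67.848), returning to the start.

Shape 5 is a open polyline drawn with `<path>`. Its stroke #008000 means cut at S782, F1507. After flipping Y the toolpath is (158.721,96.465) → (150.447,13.447) → (99.655,6.336) → (102.446,83.482).

Shape 6 is a rectangle drawn with `<rect>`. Its stroke #008000 means cut at S782, F1507. After flipping Y the toolpath is (43.617,121.126) → (86.968,121.126) → (86.968,99.793) → (43.617,99.793) → (43.617,121.126), returning to the start.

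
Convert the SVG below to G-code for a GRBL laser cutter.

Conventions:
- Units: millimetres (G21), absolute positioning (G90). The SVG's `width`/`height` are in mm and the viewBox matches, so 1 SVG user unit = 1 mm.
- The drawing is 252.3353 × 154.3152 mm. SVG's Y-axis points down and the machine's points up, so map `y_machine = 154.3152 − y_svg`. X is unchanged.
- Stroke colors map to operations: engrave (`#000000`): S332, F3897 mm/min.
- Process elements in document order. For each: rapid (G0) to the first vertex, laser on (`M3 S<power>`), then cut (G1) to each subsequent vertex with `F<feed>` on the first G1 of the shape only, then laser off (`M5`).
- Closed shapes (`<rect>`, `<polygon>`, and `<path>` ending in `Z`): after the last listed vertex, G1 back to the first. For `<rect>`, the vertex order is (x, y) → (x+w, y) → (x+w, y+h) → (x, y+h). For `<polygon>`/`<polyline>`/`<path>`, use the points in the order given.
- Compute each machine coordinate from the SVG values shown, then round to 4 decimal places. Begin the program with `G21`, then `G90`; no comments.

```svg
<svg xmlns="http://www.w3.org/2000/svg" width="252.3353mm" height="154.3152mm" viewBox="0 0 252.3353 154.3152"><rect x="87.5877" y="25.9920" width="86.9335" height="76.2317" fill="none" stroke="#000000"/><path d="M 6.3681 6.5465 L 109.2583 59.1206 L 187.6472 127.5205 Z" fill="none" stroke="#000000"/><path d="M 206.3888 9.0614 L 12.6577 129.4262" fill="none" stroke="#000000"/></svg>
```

viewBox `0 0 252.3353 154.3152` with mm width/height → 1 unit = 1 mm. Flip: y_m = 154.3152 − y_svg.

**Shape 1** — `<rect>` rectangle, stroke `#000000` → engrave (S332, F3897). Machine vertices: (87.5877,128.3232) → (174.5212,128.3232) → (174.5212,52.0915) → (87.5877,52.0915) → (87.5877,128.3232). Closed: final G1 returns to the first vertex.

**Shape 2** — `<path>` closed polygon, stroke `#000000` → engrave (S332, F3897). Machine vertices: (6.3681,147.7687) → (109.2583,95.1946) → (187.6472,26.7947) → (6.3681,147.7687). Closed: final G1 returns to the first vertex.

**Shape 3** — `<path>` line segment, stroke `#000000` → engrave (S332, F3897). Machine vertices: (206.3888,145.2538) → (12.6577,24.8890). Open path.

G21
G90
G0 X87.5877 Y128.3232
M3 S332
G1 X174.5212 Y128.3232 F3897
G1 X174.5212 Y52.0915
G1 X87.5877 Y52.0915
G1 X87.5877 Y128.3232
M5
G0 X6.3681 Y147.7687
M3 S332
G1 X109.2583 Y95.1946 F3897
G1 X187.6472 Y26.7947
G1 X6.3681 Y147.7687
M5
G0 X206.3888 Y145.2538
M3 S332
G1 X12.6577 Y24.8890 F3897
M5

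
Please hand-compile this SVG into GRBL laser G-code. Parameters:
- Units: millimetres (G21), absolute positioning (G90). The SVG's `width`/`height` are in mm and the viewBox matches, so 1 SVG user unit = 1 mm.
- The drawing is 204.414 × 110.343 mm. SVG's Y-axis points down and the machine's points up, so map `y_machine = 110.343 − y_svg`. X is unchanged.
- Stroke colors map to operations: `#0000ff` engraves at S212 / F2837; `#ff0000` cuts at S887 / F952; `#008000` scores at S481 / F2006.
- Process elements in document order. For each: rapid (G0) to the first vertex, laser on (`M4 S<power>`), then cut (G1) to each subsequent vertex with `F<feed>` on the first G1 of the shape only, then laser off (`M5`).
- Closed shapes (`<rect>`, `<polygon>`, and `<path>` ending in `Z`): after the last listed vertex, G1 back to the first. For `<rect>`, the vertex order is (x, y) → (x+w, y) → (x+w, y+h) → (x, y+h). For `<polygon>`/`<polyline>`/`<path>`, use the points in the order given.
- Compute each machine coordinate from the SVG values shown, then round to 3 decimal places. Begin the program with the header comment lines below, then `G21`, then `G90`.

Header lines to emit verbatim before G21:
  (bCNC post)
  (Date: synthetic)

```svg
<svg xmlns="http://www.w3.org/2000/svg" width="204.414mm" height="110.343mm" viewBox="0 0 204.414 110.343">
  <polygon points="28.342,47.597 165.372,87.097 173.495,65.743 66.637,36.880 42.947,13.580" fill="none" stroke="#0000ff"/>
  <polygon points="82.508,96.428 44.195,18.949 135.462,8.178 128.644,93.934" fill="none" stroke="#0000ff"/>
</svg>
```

1 u = 1 mm; y_m = 110.343 − y.

[1] `<polygon>` closed polygon, #0000ff→engrave S212 F2837: (28.342,62.746) → (165.372,23.246) → (173.495,44.600) → (66.637,73.463) → (42.947,96.763) → (28.342,62.746) (closed)

[2] `<polygon>` closed polygon, #0000ff→engrave S212 F2837: (82.508,13.915) → (44.195,91.394) → (135.462,102.165) → (128.644,16.409) → (82.508,13.915) (closed)

(bCNC post)
(Date: synthetic)
G21
G90
G0 X28.342 Y62.746
M4 S212
G1 X165.372 Y23.246 F2837
G1 X173.495 Y44.600
G1 X66.637 Y73.463
G1 X42.947 Y96.763
G1 X28.342 Y62.746
M5
G0 X82.508 Y13.915
M4 S212
G1 X44.195 Y91.394 F2837
G1 X135.462 Y102.165
G1 X128.644 Y16.409
G1 X82.508 Y13.915
M5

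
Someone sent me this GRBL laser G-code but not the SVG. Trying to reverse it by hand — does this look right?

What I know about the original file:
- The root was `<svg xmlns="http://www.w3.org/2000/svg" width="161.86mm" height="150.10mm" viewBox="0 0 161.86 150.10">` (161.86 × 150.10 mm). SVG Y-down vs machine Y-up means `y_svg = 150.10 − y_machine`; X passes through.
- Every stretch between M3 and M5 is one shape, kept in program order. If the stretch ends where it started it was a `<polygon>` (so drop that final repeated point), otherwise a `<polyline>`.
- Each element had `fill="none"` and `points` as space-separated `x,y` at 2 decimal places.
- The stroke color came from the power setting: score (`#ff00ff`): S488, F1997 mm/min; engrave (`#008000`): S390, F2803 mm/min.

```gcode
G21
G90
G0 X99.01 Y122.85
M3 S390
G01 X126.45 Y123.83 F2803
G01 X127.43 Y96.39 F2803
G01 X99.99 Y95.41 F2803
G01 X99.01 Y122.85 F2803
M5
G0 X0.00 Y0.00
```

y_svg = 150.10 − y_m. Every run uses S390, so all elements get stroke `#008000` (engrave).

[1] closed run; points: 99.01,27.25 126.45,26.27 127.43,53.71 99.99,54.69

<svg xmlns="http://www.w3.org/2000/svg" width="161.86mm" height="150.10mm" viewBox="0 0 161.86 150.10">
  <polygon points="99.01,27.25 126.45,26.27 127.43,53.71 99.99,54.69" fill="none" stroke="#008000"/>
</svg>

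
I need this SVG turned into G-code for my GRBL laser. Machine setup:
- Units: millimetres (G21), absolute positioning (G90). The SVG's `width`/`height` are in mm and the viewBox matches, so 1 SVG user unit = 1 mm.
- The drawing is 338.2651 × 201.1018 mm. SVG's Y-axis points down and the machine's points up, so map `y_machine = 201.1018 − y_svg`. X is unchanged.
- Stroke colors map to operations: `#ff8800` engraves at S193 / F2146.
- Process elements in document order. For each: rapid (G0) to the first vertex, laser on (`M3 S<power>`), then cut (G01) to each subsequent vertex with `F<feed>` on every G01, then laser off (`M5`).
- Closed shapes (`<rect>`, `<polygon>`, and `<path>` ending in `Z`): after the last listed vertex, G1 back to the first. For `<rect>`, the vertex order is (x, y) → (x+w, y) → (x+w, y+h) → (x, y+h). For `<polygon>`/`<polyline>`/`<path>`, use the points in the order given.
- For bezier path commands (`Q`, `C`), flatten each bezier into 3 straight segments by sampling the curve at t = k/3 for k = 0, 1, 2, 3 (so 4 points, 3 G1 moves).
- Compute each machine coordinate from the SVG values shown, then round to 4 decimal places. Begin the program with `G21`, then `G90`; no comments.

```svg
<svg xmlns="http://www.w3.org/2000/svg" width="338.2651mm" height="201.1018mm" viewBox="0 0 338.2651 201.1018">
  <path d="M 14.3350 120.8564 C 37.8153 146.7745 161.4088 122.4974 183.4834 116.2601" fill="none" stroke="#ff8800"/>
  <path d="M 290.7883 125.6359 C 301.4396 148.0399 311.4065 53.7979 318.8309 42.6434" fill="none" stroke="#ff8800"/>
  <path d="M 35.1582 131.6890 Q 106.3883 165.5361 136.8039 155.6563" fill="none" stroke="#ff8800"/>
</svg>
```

Since the viewBox matches the mm dimensions, user units are millimetres directly. The only transform is the Y-flip y_m = 201.1018 − y_svg.

Shape 1 is a cubic bezier drawn with `<path>`. Its stroke #ff8800 means engrave at S193, F2146. After flipping Y the toolpath is (14.3350,80.2454) → (63.7185,68.5318) → (135.0370,75.1184) → (183.4834,84.8417).

Shape 2 is a cubic bezier drawn with `<path>`. Its stroke #ff8800 means engrave at S193, F2146. After flipping Y the toolpath is (290.7883,75.4659) → (301.1426,84.5464) → (310.6278,127.0056) → (318.8309,158.4584).

Shape 3 is a quadratic bezier drawn with `<path>`. Its stroke #ff8800 means engrave at S193, F2146. After flipping Y the toolpath is (35.1582,69.4128) → (78.1100,51.7066) → (111.9919,43.7175) → (136.8039,45.4455).

G21
G90
G0 X14.3350 Y80.2454
M3 S193
G01 X63.7185 Y68.5318 F2146
G01 X135.0370 Y75.1184 F2146
G01 X183.4834 Y84.8417 F2146
M5
G0 X290.7883 Y75.4659
M3 S193
G01 X301.1426 Y84.5464 F2146
G01 X310.6278 Y127.0056 F2146
G01 X318.8309 Y158.4584 F2146
M5
G0 X35.1582 Y69.4128
M3 S193
G01 X78.1100 Y51.7066 F2146
G01 X111.9919 Y43.7175 F2146
G01 X136.8039 Y45.4455 F2146
M5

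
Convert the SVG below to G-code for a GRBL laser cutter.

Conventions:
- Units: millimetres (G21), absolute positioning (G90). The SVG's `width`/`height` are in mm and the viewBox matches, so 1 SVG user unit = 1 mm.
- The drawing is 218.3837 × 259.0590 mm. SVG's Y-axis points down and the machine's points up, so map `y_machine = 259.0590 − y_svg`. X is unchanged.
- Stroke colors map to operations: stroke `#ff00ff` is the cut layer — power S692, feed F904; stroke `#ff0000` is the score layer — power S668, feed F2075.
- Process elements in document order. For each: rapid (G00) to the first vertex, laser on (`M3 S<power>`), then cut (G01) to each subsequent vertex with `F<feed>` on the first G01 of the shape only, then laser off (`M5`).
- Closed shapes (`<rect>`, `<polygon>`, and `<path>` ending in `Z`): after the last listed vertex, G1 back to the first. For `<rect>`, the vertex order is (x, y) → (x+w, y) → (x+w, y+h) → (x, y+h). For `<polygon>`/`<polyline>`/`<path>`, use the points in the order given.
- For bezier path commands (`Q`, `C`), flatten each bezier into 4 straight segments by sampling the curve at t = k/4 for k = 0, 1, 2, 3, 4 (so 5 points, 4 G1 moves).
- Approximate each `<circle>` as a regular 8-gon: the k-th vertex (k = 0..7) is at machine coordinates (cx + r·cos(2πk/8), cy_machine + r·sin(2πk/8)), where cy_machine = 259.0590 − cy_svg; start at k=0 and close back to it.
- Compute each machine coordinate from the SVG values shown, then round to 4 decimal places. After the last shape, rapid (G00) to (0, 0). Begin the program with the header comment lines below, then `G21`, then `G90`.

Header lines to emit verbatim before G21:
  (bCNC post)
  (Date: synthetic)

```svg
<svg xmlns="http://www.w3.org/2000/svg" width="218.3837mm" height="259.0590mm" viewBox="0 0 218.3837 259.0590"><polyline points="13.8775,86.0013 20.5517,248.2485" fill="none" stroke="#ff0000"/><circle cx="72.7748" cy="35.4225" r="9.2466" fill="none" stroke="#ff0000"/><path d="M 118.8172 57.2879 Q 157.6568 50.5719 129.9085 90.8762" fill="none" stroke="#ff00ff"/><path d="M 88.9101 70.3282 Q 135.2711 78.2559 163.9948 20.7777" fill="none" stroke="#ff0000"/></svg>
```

viewBox `0 0 218.3837 259.0590` with mm width/height → 1 unit = 1 mm. Flip: y_m = 259.0590 − y_svg.

**Shape 1** — `<polyline>` line segment, stroke `#ff0000` → score (S668, F2075). Machine vertices: (13.8775,173.0577) → (20.5517,10.8105). Open path.

**Shape 2** — `<circle>` circle, stroke `#ff0000` → score (S668, F2075). Machine vertices: (82.0214,223.6365) → (79.3131,230.1748) → (72.7748,232.8831) → (66.2365,230.1748) → (63.5282,223.6365) → (66.2365,217.0982) → (72.7748,214.3899) → (79.3131,217.0982) → (82.0214,223.6365). Closed: final G1 returns to the first vertex.

**Shape 3** — `<path>` quadratic bezier, stroke `#ff00ff` → cut (S692, F904). Control points (SVG): P0=(118.8172,57.2879), P1=(157.6568,50.5719), P2=(129.9085,90.8762); sampled at t=k/4. Machine vertices: (118.8172,201.7711) → (134.0753,202.1903) → (141.0098,196.7320) → (139.6209,185.3962) → (129.9085,168.1828). Open path.

**Shape 4** — `<path>` quadratic bezier, stroke `#ff0000` → score (S668, F2075). Control points (SVG): P0=(88.9101,70.3282), P1=(135.2711,78.2559), P2=(163.9948,20.7777); sampled at t=k/4. Machine vertices: (88.9101,188.7308) → (110.9883,188.8548) → (130.8618,197.1546) → (148.5306,213.6301) → (163.9948,238.2813). Open path.

(bCNC post)
(Date: synthetic)
G21
G90
G00 X13.8775 Y173.0577
M3 S668
G01 X20.5517 Y10.8105 F2075
M5
G00 X82.0214 Y223.6365
M3 S668
G01 X79.3131 Y230.1748 F2075
G01 X72.7748 Y232.8831
G01 X66.2365 Y230.1748
G01 X63.5282 Y223.6365
G01 X66.2365 Y217.0982
G01 X72.7748 Y214.3899
G01 X79.3131 Y217.0982
G01 X82.0214 Y223.6365
M5
G00 X118.8172 Y201.7711
M3 S692
G01 X134.0753 Y202.1903 F904
G01 X141.0098 Y196.7320
G01 X139.6209 Y185.3962
G01 X129.9085 Y168.1828
M5
G00 X88.9101 Y188.7308
M3 S668
G01 X110.9883 Y188.8548 F2075
G01 X130.8618 Y197.1546
G01 X148.5306 Y213.6301
G01 X163.9948 Y238.2813
M5
G00 X0.0000 Y0.0000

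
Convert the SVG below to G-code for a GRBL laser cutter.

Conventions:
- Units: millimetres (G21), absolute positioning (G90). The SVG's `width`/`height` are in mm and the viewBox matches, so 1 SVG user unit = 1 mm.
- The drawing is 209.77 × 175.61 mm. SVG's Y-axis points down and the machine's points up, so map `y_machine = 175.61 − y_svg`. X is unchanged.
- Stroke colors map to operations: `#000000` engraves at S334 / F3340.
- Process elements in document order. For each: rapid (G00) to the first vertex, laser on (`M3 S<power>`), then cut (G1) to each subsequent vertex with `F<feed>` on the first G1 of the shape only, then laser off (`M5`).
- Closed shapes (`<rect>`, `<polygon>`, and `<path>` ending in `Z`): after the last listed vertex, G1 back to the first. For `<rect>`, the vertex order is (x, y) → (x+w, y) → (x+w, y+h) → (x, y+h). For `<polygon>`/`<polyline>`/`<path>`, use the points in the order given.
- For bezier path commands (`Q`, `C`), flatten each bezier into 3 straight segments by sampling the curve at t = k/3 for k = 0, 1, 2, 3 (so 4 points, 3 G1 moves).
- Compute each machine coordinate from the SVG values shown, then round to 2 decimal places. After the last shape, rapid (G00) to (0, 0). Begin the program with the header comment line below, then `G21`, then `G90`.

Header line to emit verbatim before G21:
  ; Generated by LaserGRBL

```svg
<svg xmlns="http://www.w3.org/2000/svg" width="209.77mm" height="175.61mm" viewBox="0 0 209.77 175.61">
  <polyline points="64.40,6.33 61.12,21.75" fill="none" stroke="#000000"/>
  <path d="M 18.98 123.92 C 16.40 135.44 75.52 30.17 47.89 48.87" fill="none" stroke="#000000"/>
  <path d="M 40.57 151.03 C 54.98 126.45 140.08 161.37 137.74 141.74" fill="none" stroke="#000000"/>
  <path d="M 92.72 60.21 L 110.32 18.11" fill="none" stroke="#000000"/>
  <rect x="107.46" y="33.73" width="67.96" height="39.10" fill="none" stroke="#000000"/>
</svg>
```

; Generated by LaserGRBL
G21
G90
G00 X64.40 Y169.28
M3 S334
G1 X61.12 Y153.86 F3340
M5
G00 X18.98 Y51.69
M3 S334
G1 X31.47 Y70.18 F3340
G1 X52.10 Y113.03
G1 X47.89 Y126.74
M5
G00 X40.57 Y24.58
M3 S334
G1 X72.69 Y33.55 F3340
G1 X116.79 Y28.20
G1 X137.74 Y33.87
M5
G00 X92.72 Y115.40
M3 S334
G1 X110.32 Y157.50 F3340
M5
G00 X107.46 Y141.88
M3 S334
G1 X175.42 Y141.88 F3340
G1 X175.42 Y102.78
G1 X107.46 Y102.78
G1 X107.46 Y141.88
M5
G00 X0.00 Y0.00

Since the viewBox matches the mm dimensions, user units are millimetres directly. The only transform is the Y-flip y_m = 175.61 − y_svg.

Shape 1 is a line segment drawn with `<polyline>`. Its stroke #000000 means engrave at S334, F3340. After flipping Y the toolpath is (64.40,169.28) → (61.12,153.86).

Shape 2 is a cubic bezier drawn with `<path>`. Its stroke #000000 means engrave at S334, F3340. After flipping Y the toolpath is (18.98,51.69) → (31.47,70.18) → (52.10,113.03) → (47.89,126.74).

Shape 3 is a cubic bezier drawn with `<path>`. Its stroke #000000 means engrave at S334, F3340. After flipping Y the toolpath is (40.57,24.58) → (72.69,33.55) → (116.79,28.20) → (137.74,33.87).

Shape 4 is a line segment drawn with `<path>`. Its stroke #000000 means engrave at S334, F3340. After flipping Y the toolpath is (92.72,115.40) → (110.32,157.50).

Shape 5 is a rectangle drawn with `<rect>`. Its stroke #000000 means engrave at S334, F3340. After flipping Y the toolpath is (107.46,141.88) → (175.42,141.88) → (175.42,102.78) → (107.46,102.78) → (107.46,141.88), returning to the start.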